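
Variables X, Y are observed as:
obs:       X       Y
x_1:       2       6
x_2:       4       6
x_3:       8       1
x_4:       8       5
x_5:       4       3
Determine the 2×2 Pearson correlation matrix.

Step 1 — column means:
  mean(X) = (2 + 4 + 8 + 8 + 4) / 5 = 26/5 = 5.2
  mean(Y) = (6 + 6 + 1 + 5 + 3) / 5 = 21/5 = 4.2

Step 2 — sample variances and covariances s[i,j] = (1/(n-1)) · Σ_k (x_{k,i} - mean_i) · (x_{k,j} - mean_j), with n-1 = 4:
  s[X,X] = ((-3.2)·(-3.2) + (-1.2)·(-1.2) + (2.8)·(2.8) + (2.8)·(2.8) + (-1.2)·(-1.2)) / 4 = 28.8/4 = 7.2
  s[X,Y] = ((-3.2)·(1.8) + (-1.2)·(1.8) + (2.8)·(-3.2) + (2.8)·(0.8) + (-1.2)·(-1.2)) / 4 = -13.2/4 = -3.3
  s[Y,Y] = ((1.8)·(1.8) + (1.8)·(1.8) + (-3.2)·(-3.2) + (0.8)·(0.8) + (-1.2)·(-1.2)) / 4 = 18.8/4 = 4.7
  Sample standard deviations s_i = √(s[i,i]):
  s(X) = √(7.2) = 2.6833
  s(Y) = √(4.7) = 2.1679

Step 3 — r_{ij} = s_{ij} / (s_i · s_j):
  r[X,X] = 1 (diagonal).
  r[X,Y] = -3.3 / (2.6833 · 2.1679) = -3.3 / 5.8172 = -0.5673
  r[Y,Y] = 1 (diagonal).

R is symmetric with unit diagonal. Assembling:

R = [[1, -0.5673],
 [-0.5673, 1]]


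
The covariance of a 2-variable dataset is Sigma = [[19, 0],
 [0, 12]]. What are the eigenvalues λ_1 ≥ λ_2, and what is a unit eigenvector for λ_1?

Step 1 — characteristic polynomial of 2×2 Sigma:
  det(Sigma - λI) = λ² - trace · λ + det = 0.
  trace = 19 + 12 = 31, det = 19·12 - (0)² = 228.
Step 2 — discriminant:
  Δ = trace² - 4·det = 961 - 912 = 49.
Step 3 — eigenvalues:
  λ = (trace ± √Δ)/2 = (31 ± 7)/2,
  λ_1 = 19,  λ_2 = 12.

Step 4 — unit eigenvector for λ_1: Sigma is diagonal, so its eigenvectors are the coordinate axes. λ_1 = 19 is the diagonal entry on the first coordinate axis, hence
  v_1 = (1, 0) (||v_1|| = 1).

λ_1 = 19,  λ_2 = 12;  v_1 ≈ (1, 0)


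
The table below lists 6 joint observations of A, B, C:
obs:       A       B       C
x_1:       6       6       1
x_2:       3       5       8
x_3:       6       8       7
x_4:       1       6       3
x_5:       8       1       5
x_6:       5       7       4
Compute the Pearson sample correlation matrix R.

Step 1 — column means:
  mean(A) = (6 + 3 + 6 + 1 + 8 + 5) / 6 = 29/6 = 4.8333
  mean(B) = (6 + 5 + 8 + 6 + 1 + 7) / 6 = 33/6 = 5.5
  mean(C) = (1 + 8 + 7 + 3 + 5 + 4) / 6 = 28/6 = 4.6667

Step 2 — sample variances and covariances s[i,j] = (1/(n-1)) · Σ_k (x_{k,i} - mean_i) · (x_{k,j} - mean_j), with n-1 = 5:
  s[A,A] = ((1.1667)·(1.1667) + (-1.8333)·(-1.8333) + (1.1667)·(1.1667) + (-3.8333)·(-3.8333) + (3.1667)·(3.1667) + (0.1667)·(0.1667)) / 5 = 30.8333/5 = 6.1667
  s[A,B] = ((1.1667)·(0.5) + (-1.8333)·(-0.5) + (1.1667)·(2.5) + (-3.8333)·(0.5) + (3.1667)·(-4.5) + (0.1667)·(1.5)) / 5 = -11.5/5 = -2.3
  s[A,C] = ((1.1667)·(-3.6667) + (-1.8333)·(3.3333) + (1.1667)·(2.3333) + (-3.8333)·(-1.6667) + (3.1667)·(0.3333) + (0.1667)·(-0.6667)) / 5 = -0.3333/5 = -0.0667
  s[B,B] = ((0.5)·(0.5) + (-0.5)·(-0.5) + (2.5)·(2.5) + (0.5)·(0.5) + (-4.5)·(-4.5) + (1.5)·(1.5)) / 5 = 29.5/5 = 5.9
  s[B,C] = ((0.5)·(-3.6667) + (-0.5)·(3.3333) + (2.5)·(2.3333) + (0.5)·(-1.6667) + (-4.5)·(0.3333) + (1.5)·(-0.6667)) / 5 = -1/5 = -0.2
  s[C,C] = ((-3.6667)·(-3.6667) + (3.3333)·(3.3333) + (2.3333)·(2.3333) + (-1.6667)·(-1.6667) + (0.3333)·(0.3333) + (-0.6667)·(-0.6667)) / 5 = 33.3333/5 = 6.6667
  Sample standard deviations s_i = √(s[i,i]):
  s(A) = √(6.1667) = 2.4833
  s(B) = √(5.9) = 2.429
  s(C) = √(6.6667) = 2.582

Step 3 — r_{ij} = s_{ij} / (s_i · s_j):
  r[A,A] = 1 (diagonal).
  r[A,B] = -2.3 / (2.4833 · 2.429) = -2.3 / 6.0319 = -0.3813
  r[A,C] = -0.0667 / (2.4833 · 2.582) = -0.0667 / 6.4118 = -0.0104
  r[B,B] = 1 (diagonal).
  r[B,C] = -0.2 / (2.429 · 2.582) = -0.2 / 6.2716 = -0.0319
  r[C,C] = 1 (diagonal).

R is symmetric with unit diagonal. Assembling:

R = [[1, -0.3813, -0.0104],
 [-0.3813, 1, -0.0319],
 [-0.0104, -0.0319, 1]]


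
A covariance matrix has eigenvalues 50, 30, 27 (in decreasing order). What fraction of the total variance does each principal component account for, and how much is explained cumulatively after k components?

Step 1 — total variance = trace(Sigma) = Σ λ_i = 50 + 30 + 27 = 107.

Step 2 — fraction explained by component i = λ_i / Σ λ:
  PC1: 50/107 = 0.4673
  PC2: 30/107 = 0.2804
  PC3: 27/107 = 0.2523

Step 3 — cumulative fraction after k components = (λ_1 + ... + λ_k) / Σ λ:
  k = 1: 50/107 = 0.4673
  k = 2: (50 + 30)/107 = 80/107 = 0.7477
  k = 3: (50 + 30 + 27)/107 = 107/107 = 1

Summary (fraction, with percent):

explained: PC1 0.4673 (46.73%), PC2 0.2804 (28.04%), PC3 0.2523 (25.23%);  cumulative: 0.4673, 0.7477, 1


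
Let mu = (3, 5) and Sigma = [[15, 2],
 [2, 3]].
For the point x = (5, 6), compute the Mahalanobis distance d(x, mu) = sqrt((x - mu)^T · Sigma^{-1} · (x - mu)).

Step 1 — centre the observation: (x - mu) = (2, 1).

Step 2 — invert Sigma. det(Sigma) = 15·3 - (2)² = 41.
  Sigma^{-1} = (1/det) · [[d, -b], [-b, a]] = [[0.0732, -0.0488],
 [-0.0488, 0.3659]].

Step 3 — form the quadratic (x - mu)^T · Sigma^{-1} · (x - mu):
  Sigma^{-1} · (x - mu) = (0.0976, 0.2683).
  (x - mu)^T · [Sigma^{-1} · (x - mu)] = (2)·(0.0976) + (1)·(0.2683) = 0.4634.

Step 4 — take square root: d = √(0.4634) ≈ 0.6807.

d(x, mu) = √(0.4634) ≈ 0.6807


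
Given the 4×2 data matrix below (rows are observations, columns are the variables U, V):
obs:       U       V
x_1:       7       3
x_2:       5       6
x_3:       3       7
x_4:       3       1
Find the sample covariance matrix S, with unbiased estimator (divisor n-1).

Step 1 — column means:
  mean(U) = (7 + 5 + 3 + 3) / 4 = 18/4 = 4.5
  mean(V) = (3 + 6 + 7 + 1) / 4 = 17/4 = 4.25

Step 2 — sample covariance S[i,j] = (1/(n-1)) · Σ_k (x_{k,i} - mean_i) · (x_{k,j} - mean_j), with n-1 = 3.
  S[U,U] = ((2.5)·(2.5) + (0.5)·(0.5) + (-1.5)·(-1.5) + (-1.5)·(-1.5)) / 3 = 11/3 = 3.6667
  S[U,V] = ((2.5)·(-1.25) + (0.5)·(1.75) + (-1.5)·(2.75) + (-1.5)·(-3.25)) / 3 = -1.5/3 = -0.5
  S[V,V] = ((-1.25)·(-1.25) + (1.75)·(1.75) + (2.75)·(2.75) + (-3.25)·(-3.25)) / 3 = 22.75/3 = 7.5833

S is symmetric (S[j,i] = S[i,j]). Assembling:

S = [[3.6667, -0.5],
 [-0.5, 7.5833]]


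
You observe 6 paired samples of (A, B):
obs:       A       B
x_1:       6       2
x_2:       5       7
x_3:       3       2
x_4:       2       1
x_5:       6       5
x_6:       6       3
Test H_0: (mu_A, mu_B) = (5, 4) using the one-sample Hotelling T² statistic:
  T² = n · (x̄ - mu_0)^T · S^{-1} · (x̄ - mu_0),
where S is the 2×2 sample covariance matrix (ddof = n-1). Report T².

Step 1 — sample mean vector:
  mean(A) = (6 + 5 + 3 + 2 + 6 + 6) / 6 = 28/6 = 4.6667
  mean(B) = (2 + 7 + 2 + 1 + 5 + 3) / 6 = 20/6 = 3.3333
  x̄ = (4.6667, 3.3333),  deviation x̄ - mu_0 = (4.6667, 3.3333) - (5, 4) = (-0.3333, -0.6667).

Step 2 — sample covariance matrix, S[i,j] = (1/(n-1)) · Σ_k (x_{k,i} - mean_i) · (x_{k,j} - mean_j), divisor n-1 = 5:
  S[A,A] = ((1.3333)·(1.3333) + (0.3333)·(0.3333) + (-1.6667)·(-1.6667) + (-2.6667)·(-2.6667) + (1.3333)·(1.3333) + (1.3333)·(1.3333)) / 5 = 15.3333/5 = 3.0667
  S[A,B] = ((1.3333)·(-1.3333) + (0.3333)·(3.6667) + (-1.6667)·(-1.3333) + (-2.6667)·(-2.3333) + (1.3333)·(1.6667) + (1.3333)·(-0.3333)) / 5 = 9.6667/5 = 1.9333
  S[B,B] = ((-1.3333)·(-1.3333) + (3.6667)·(3.6667) + (-1.3333)·(-1.3333) + (-2.3333)·(-2.3333) + (1.6667)·(1.6667) + (-0.3333)·(-0.3333)) / 5 = 25.3333/5 = 5.0667
  S = [[3.0667, 1.9333],
 [1.9333, 5.0667]].

Step 3 — invert S. det(S) = 3.0667·5.0667 - (1.9333)² = 11.8.
  S^{-1} = (1/det) · [[d, -b], [-b, a]] = [[0.4294, -0.1638],
 [-0.1638, 0.2599]].

Step 4 — quadratic form (x̄ - mu_0)^T · S^{-1} · (x̄ - mu_0):
  S^{-1} · (x̄ - mu_0) = (-0.0339, -0.1186),
  (x̄ - mu_0)^T · [...] = (-0.3333)·(-0.0339) + (-0.6667)·(-0.1186) = 0.0904.

Step 5 — scale by n: T² = 6 · 0.0904 = 0.5424.

T² ≈ 0.5424


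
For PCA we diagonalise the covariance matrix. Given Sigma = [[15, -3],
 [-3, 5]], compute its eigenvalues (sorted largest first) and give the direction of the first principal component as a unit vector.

Step 1 — characteristic polynomial of 2×2 Sigma:
  det(Sigma - λI) = λ² - trace · λ + det = 0.
  trace = 15 + 5 = 20, det = 15·5 - (-3)² = 66.
Step 2 — discriminant:
  Δ = trace² - 4·det = 400 - 264 = 136.
Step 3 — eigenvalues:
  λ = (trace ± √Δ)/2 = (20 ± 11.6619)/2,
  λ_1 = 15.831,  λ_2 = 4.169.

Step 4 — unit eigenvector for λ_1: solve (Sigma - λ_1 I)v = 0. First row:
  (15 - 15.831)·v_x + (-3)·v_y = 0, i.e. (-0.831)·v_x + (-3)·v_y = 0,
  so v ∝ (b, λ_1 - a) = (-3, 0.831); multiply by -1 so the first entry is positive: u = (3, -0.831).
  ||u|| = √((3)² + (-0.831)²) = √(9.6905) ≈ 3.113,
  v_1 = u/||u|| ≈ (0.9637, -0.2669) (||v_1|| = 1).

λ_1 = 15.831,  λ_2 = 4.169;  v_1 ≈ (0.9637, -0.2669)


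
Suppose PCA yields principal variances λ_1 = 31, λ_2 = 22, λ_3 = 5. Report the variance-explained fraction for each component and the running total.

Step 1 — total variance = trace(Sigma) = Σ λ_i = 31 + 22 + 5 = 58.

Step 2 — fraction explained by component i = λ_i / Σ λ:
  PC1: 31/58 = 0.5345
  PC2: 22/58 = 0.3793
  PC3: 5/58 = 0.0862

Step 3 — cumulative fraction after k components = (λ_1 + ... + λ_k) / Σ λ:
  k = 1: 31/58 = 0.5345
  k = 2: (31 + 22)/58 = 53/58 = 0.9138
  k = 3: (31 + 22 + 5)/58 = 58/58 = 1

Summary (fraction, with percent):

explained: PC1 0.5345 (53.45%), PC2 0.3793 (37.93%), PC3 0.0862 (8.62%);  cumulative: 0.5345, 0.9138, 1


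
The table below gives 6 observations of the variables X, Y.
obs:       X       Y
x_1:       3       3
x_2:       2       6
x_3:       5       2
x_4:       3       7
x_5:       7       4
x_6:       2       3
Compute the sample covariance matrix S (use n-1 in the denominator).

Step 1 — column means:
  mean(X) = (3 + 2 + 5 + 3 + 7 + 2) / 6 = 22/6 = 3.6667
  mean(Y) = (3 + 6 + 2 + 7 + 4 + 3) / 6 = 25/6 = 4.1667

Step 2 — sample covariance S[i,j] = (1/(n-1)) · Σ_k (x_{k,i} - mean_i) · (x_{k,j} - mean_j), with n-1 = 5.
  S[X,X] = ((-0.6667)·(-0.6667) + (-1.6667)·(-1.6667) + (1.3333)·(1.3333) + (-0.6667)·(-0.6667) + (3.3333)·(3.3333) + (-1.6667)·(-1.6667)) / 5 = 19.3333/5 = 3.8667
  S[X,Y] = ((-0.6667)·(-1.1667) + (-1.6667)·(1.8333) + (1.3333)·(-2.1667) + (-0.6667)·(2.8333) + (3.3333)·(-0.1667) + (-1.6667)·(-1.1667)) / 5 = -5.6667/5 = -1.1333
  S[Y,Y] = ((-1.1667)·(-1.1667) + (1.8333)·(1.8333) + (-2.1667)·(-2.1667) + (2.8333)·(2.8333) + (-0.1667)·(-0.1667) + (-1.1667)·(-1.1667)) / 5 = 18.8333/5 = 3.7667

S is symmetric (S[j,i] = S[i,j]). Assembling:

S = [[3.8667, -1.1333],
 [-1.1333, 3.7667]]


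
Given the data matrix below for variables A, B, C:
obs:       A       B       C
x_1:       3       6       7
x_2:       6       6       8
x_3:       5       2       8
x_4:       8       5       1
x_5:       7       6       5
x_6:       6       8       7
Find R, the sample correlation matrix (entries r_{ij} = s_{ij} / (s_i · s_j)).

Step 1 — column means:
  mean(A) = (3 + 6 + 5 + 8 + 7 + 6) / 6 = 35/6 = 5.8333
  mean(B) = (6 + 6 + 2 + 5 + 6 + 8) / 6 = 33/6 = 5.5
  mean(C) = (7 + 8 + 8 + 1 + 5 + 7) / 6 = 36/6 = 6

Step 2 — sample variances and covariances s[i,j] = (1/(n-1)) · Σ_k (x_{k,i} - mean_i) · (x_{k,j} - mean_j), with n-1 = 5:
  s[A,A] = ((-2.8333)·(-2.8333) + (0.1667)·(0.1667) + (-0.8333)·(-0.8333) + (2.1667)·(2.1667) + (1.1667)·(1.1667) + (0.1667)·(0.1667)) / 5 = 14.8333/5 = 2.9667
  s[A,B] = ((-2.8333)·(0.5) + (0.1667)·(0.5) + (-0.8333)·(-3.5) + (2.1667)·(-0.5) + (1.1667)·(0.5) + (0.1667)·(2.5)) / 5 = 1.5/5 = 0.3
  s[A,C] = ((-2.8333)·(1) + (0.1667)·(2) + (-0.8333)·(2) + (2.1667)·(-5) + (1.1667)·(-1) + (0.1667)·(1)) / 5 = -16/5 = -3.2
  s[B,B] = ((0.5)·(0.5) + (0.5)·(0.5) + (-3.5)·(-3.5) + (-0.5)·(-0.5) + (0.5)·(0.5) + (2.5)·(2.5)) / 5 = 19.5/5 = 3.9
  s[B,C] = ((0.5)·(1) + (0.5)·(2) + (-3.5)·(2) + (-0.5)·(-5) + (0.5)·(-1) + (2.5)·(1)) / 5 = -1/5 = -0.2
  s[C,C] = ((1)·(1) + (2)·(2) + (2)·(2) + (-5)·(-5) + (-1)·(-1) + (1)·(1)) / 5 = 36/5 = 7.2
  Sample standard deviations s_i = √(s[i,i]):
  s(A) = √(2.9667) = 1.7224
  s(B) = √(3.9) = 1.9748
  s(C) = √(7.2) = 2.6833

Step 3 — r_{ij} = s_{ij} / (s_i · s_j):
  r[A,A] = 1 (diagonal).
  r[A,B] = 0.3 / (1.7224 · 1.9748) = 0.3 / 3.4015 = 0.0882
  r[A,C] = -3.2 / (1.7224 · 2.6833) = -3.2 / 4.6217 = -0.6924
  r[B,B] = 1 (diagonal).
  r[B,C] = -0.2 / (1.9748 · 2.6833) = -0.2 / 5.2991 = -0.0377
  r[C,C] = 1 (diagonal).

R is symmetric with unit diagonal. Assembling:

R = [[1, 0.0882, -0.6924],
 [0.0882, 1, -0.0377],
 [-0.6924, -0.0377, 1]]


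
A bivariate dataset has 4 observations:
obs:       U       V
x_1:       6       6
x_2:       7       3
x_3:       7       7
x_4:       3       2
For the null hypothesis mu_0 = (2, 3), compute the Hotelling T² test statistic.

Step 1 — sample mean vector:
  mean(U) = (6 + 7 + 7 + 3) / 4 = 23/4 = 5.75
  mean(V) = (6 + 3 + 7 + 2) / 4 = 18/4 = 4.5
  x̄ = (5.75, 4.5),  deviation x̄ - mu_0 = (5.75, 4.5) - (2, 3) = (3.75, 1.5).

Step 2 — sample covariance matrix, S[i,j] = (1/(n-1)) · Σ_k (x_{k,i} - mean_i) · (x_{k,j} - mean_j), divisor n-1 = 3:
  S[U,U] = ((0.25)·(0.25) + (1.25)·(1.25) + (1.25)·(1.25) + (-2.75)·(-2.75)) / 3 = 10.75/3 = 3.5833
  S[U,V] = ((0.25)·(1.5) + (1.25)·(-1.5) + (1.25)·(2.5) + (-2.75)·(-2.5)) / 3 = 8.5/3 = 2.8333
  S[V,V] = ((1.5)·(1.5) + (-1.5)·(-1.5) + (2.5)·(2.5) + (-2.5)·(-2.5)) / 3 = 17/3 = 5.6667
  S = [[3.5833, 2.8333],
 [2.8333, 5.6667]].

Step 3 — invert S. det(S) = 3.5833·5.6667 - (2.8333)² = 12.2778.
  S^{-1} = (1/det) · [[d, -b], [-b, a]] = [[0.4615, -0.2308],
 [-0.2308, 0.2919]].

Step 4 — quadratic form (x̄ - mu_0)^T · S^{-1} · (x̄ - mu_0):
  S^{-1} · (x̄ - mu_0) = (1.3846, -0.4276),
  (x̄ - mu_0)^T · [...] = (3.75)·(1.3846) + (1.5)·(-0.4276) = 4.5509.

Step 5 — scale by n: T² = 4 · 4.5509 = 18.2036.

T² ≈ 18.2036


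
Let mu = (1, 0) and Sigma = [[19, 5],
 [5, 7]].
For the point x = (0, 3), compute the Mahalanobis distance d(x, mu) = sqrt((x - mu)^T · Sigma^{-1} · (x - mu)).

Step 1 — centre the observation: (x - mu) = (-1, 3).

Step 2 — invert Sigma. det(Sigma) = 19·7 - (5)² = 108.
  Sigma^{-1} = (1/det) · [[d, -b], [-b, a]] = [[0.0648, -0.0463],
 [-0.0463, 0.1759]].

Step 3 — form the quadratic (x - mu)^T · Sigma^{-1} · (x - mu):
  Sigma^{-1} · (x - mu) = (-0.2037, 0.5741).
  (x - mu)^T · [Sigma^{-1} · (x - mu)] = (-1)·(-0.2037) + (3)·(0.5741) = 1.9259.

Step 4 — take square root: d = √(1.9259) ≈ 1.3878.

d(x, mu) = √(1.9259) ≈ 1.3878


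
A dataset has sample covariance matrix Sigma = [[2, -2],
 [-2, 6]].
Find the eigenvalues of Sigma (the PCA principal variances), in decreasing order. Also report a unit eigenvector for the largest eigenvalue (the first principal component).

Step 1 — characteristic polynomial of 2×2 Sigma:
  det(Sigma - λI) = λ² - trace · λ + det = 0.
  trace = 2 + 6 = 8, det = 2·6 - (-2)² = 8.
Step 2 — discriminant:
  Δ = trace² - 4·det = 64 - 32 = 32.
Step 3 — eigenvalues:
  λ = (trace ± √Δ)/2 = (8 ± 5.6569)/2,
  λ_1 = 6.8284,  λ_2 = 1.1716.

Step 4 — unit eigenvector for λ_1: solve (Sigma - λ_1 I)v = 0. First row:
  (2 - 6.8284)·v_x + (-2)·v_y = 0, i.e. (-4.8284)·v_x + (-2)·v_y = 0,
  so v ∝ (b, λ_1 - a) = (-2, 4.8284); multiply by -1 so the first entry is positive: u = (2, -4.8284).
  ||u|| = √((2)² + (-4.8284)²) = √(27.3137) ≈ 5.2263,
  v_1 = u/||u|| ≈ (0.3827, -0.9239) (||v_1|| = 1).

λ_1 = 6.8284,  λ_2 = 1.1716;  v_1 ≈ (0.3827, -0.9239)


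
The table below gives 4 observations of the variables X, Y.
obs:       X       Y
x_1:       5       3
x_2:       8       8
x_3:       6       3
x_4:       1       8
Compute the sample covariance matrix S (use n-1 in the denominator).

Step 1 — column means:
  mean(X) = (5 + 8 + 6 + 1) / 4 = 20/4 = 5
  mean(Y) = (3 + 8 + 3 + 8) / 4 = 22/4 = 5.5

Step 2 — sample covariance S[i,j] = (1/(n-1)) · Σ_k (x_{k,i} - mean_i) · (x_{k,j} - mean_j), with n-1 = 3.
  S[X,X] = ((0)·(0) + (3)·(3) + (1)·(1) + (-4)·(-4)) / 3 = 26/3 = 8.6667
  S[X,Y] = ((0)·(-2.5) + (3)·(2.5) + (1)·(-2.5) + (-4)·(2.5)) / 3 = -5/3 = -1.6667
  S[Y,Y] = ((-2.5)·(-2.5) + (2.5)·(2.5) + (-2.5)·(-2.5) + (2.5)·(2.5)) / 3 = 25/3 = 8.3333

S is symmetric (S[j,i] = S[i,j]). Assembling:

S = [[8.6667, -1.6667],
 [-1.6667, 8.3333]]


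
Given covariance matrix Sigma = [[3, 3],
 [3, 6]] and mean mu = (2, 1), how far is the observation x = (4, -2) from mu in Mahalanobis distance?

Step 1 — centre the observation: (x - mu) = (2, -3).

Step 2 — invert Sigma. det(Sigma) = 3·6 - (3)² = 9.
  Sigma^{-1} = (1/det) · [[d, -b], [-b, a]] = [[0.6667, -0.3333],
 [-0.3333, 0.3333]].

Step 3 — form the quadratic (x - mu)^T · Sigma^{-1} · (x - mu):
  Sigma^{-1} · (x - mu) = (2.3333, -1.6667).
  (x - mu)^T · [Sigma^{-1} · (x - mu)] = (2)·(2.3333) + (-3)·(-1.6667) = 9.6667.

Step 4 — take square root: d = √(9.6667) ≈ 3.1091.

d(x, mu) = √(9.6667) ≈ 3.1091


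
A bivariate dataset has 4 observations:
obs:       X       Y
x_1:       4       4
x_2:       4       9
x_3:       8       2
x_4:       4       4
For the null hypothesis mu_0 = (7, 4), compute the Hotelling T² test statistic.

Step 1 — sample mean vector:
  mean(X) = (4 + 4 + 8 + 4) / 4 = 20/4 = 5
  mean(Y) = (4 + 9 + 2 + 4) / 4 = 19/4 = 4.75
  x̄ = (5, 4.75),  deviation x̄ - mu_0 = (5, 4.75) - (7, 4) = (-2, 0.75).

Step 2 — sample covariance matrix, S[i,j] = (1/(n-1)) · Σ_k (x_{k,i} - mean_i) · (x_{k,j} - mean_j), divisor n-1 = 3:
  S[X,X] = ((-1)·(-1) + (-1)·(-1) + (3)·(3) + (-1)·(-1)) / 3 = 12/3 = 4
  S[X,Y] = ((-1)·(-0.75) + (-1)·(4.25) + (3)·(-2.75) + (-1)·(-0.75)) / 3 = -11/3 = -3.6667
  S[Y,Y] = ((-0.75)·(-0.75) + (4.25)·(4.25) + (-2.75)·(-2.75) + (-0.75)·(-0.75)) / 3 = 26.75/3 = 8.9167
  S = [[4, -3.6667],
 [-3.6667, 8.9167]].

Step 3 — invert S. det(S) = 4·8.9167 - (-3.6667)² = 22.2222.
  S^{-1} = (1/det) · [[d, -b], [-b, a]] = [[0.4012, 0.165],
 [0.165, 0.18]].

Step 4 — quadratic form (x̄ - mu_0)^T · S^{-1} · (x̄ - mu_0):
  S^{-1} · (x̄ - mu_0) = (-0.6788, -0.195),
  (x̄ - mu_0)^T · [...] = (-2)·(-0.6788) + (0.75)·(-0.195) = 1.2112.

Step 5 — scale by n: T² = 4 · 1.2112 = 4.845.

T² ≈ 4.845


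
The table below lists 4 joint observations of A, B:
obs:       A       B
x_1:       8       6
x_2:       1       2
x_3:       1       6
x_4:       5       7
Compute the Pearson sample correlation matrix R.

Step 1 — column means:
  mean(A) = (8 + 1 + 1 + 5) / 4 = 15/4 = 3.75
  mean(B) = (6 + 2 + 6 + 7) / 4 = 21/4 = 5.25

Step 2 — sample variances and covariances s[i,j] = (1/(n-1)) · Σ_k (x_{k,i} - mean_i) · (x_{k,j} - mean_j), with n-1 = 3:
  s[A,A] = ((4.25)·(4.25) + (-2.75)·(-2.75) + (-2.75)·(-2.75) + (1.25)·(1.25)) / 3 = 34.75/3 = 11.5833
  s[A,B] = ((4.25)·(0.75) + (-2.75)·(-3.25) + (-2.75)·(0.75) + (1.25)·(1.75)) / 3 = 12.25/3 = 4.0833
  s[B,B] = ((0.75)·(0.75) + (-3.25)·(-3.25) + (0.75)·(0.75) + (1.75)·(1.75)) / 3 = 14.75/3 = 4.9167
  Sample standard deviations s_i = √(s[i,i]):
  s(A) = √(11.5833) = 3.4034
  s(B) = √(4.9167) = 2.2174

Step 3 — r_{ij} = s_{ij} / (s_i · s_j):
  r[A,A] = 1 (diagonal).
  r[A,B] = 4.0833 / (3.4034 · 2.2174) = 4.0833 / 7.5466 = 0.5411
  r[B,B] = 1 (diagonal).

R is symmetric with unit diagonal. Assembling:

R = [[1, 0.5411],
 [0.5411, 1]]


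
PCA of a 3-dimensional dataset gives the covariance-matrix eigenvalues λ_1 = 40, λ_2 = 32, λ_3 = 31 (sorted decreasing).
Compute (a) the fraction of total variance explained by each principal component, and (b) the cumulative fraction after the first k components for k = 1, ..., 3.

Step 1 — total variance = trace(Sigma) = Σ λ_i = 40 + 32 + 31 = 103.

Step 2 — fraction explained by component i = λ_i / Σ λ:
  PC1: 40/103 = 0.3883
  PC2: 32/103 = 0.3107
  PC3: 31/103 = 0.301

Step 3 — cumulative fraction after k components = (λ_1 + ... + λ_k) / Σ λ:
  k = 1: 40/103 = 0.3883
  k = 2: (40 + 32)/103 = 72/103 = 0.699
  k = 3: (40 + 32 + 31)/103 = 103/103 = 1

Summary (fraction, with percent):

explained: PC1 0.3883 (38.83%), PC2 0.3107 (31.07%), PC3 0.301 (30.1%);  cumulative: 0.3883, 0.699, 1


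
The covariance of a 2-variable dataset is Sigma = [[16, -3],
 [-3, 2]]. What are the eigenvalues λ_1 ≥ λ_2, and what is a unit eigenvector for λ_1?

Step 1 — characteristic polynomial of 2×2 Sigma:
  det(Sigma - λI) = λ² - trace · λ + det = 0.
  trace = 16 + 2 = 18, det = 16·2 - (-3)² = 23.
Step 2 — discriminant:
  Δ = trace² - 4·det = 324 - 92 = 232.
Step 3 — eigenvalues:
  λ = (trace ± √Δ)/2 = (18 ± 15.2315)/2,
  λ_1 = 16.6158,  λ_2 = 1.3842.

Step 4 — unit eigenvector for λ_1: solve (Sigma - λ_1 I)v = 0. First row:
  (16 - 16.6158)·v_x + (-3)·v_y = 0, i.e. (-0.6158)·v_x + (-3)·v_y = 0,
  so v ∝ (b, λ_1 - a) = (-3, 0.6158); multiply by -1 so the first entry is positive: u = (3, -0.6158).
  ||u|| = √((3)² + (-0.6158)²) = √(9.3792) ≈ 3.0625,
  v_1 = u/||u|| ≈ (0.9796, -0.2011) (||v_1|| = 1).

λ_1 = 16.6158,  λ_2 = 1.3842;  v_1 ≈ (0.9796, -0.2011)


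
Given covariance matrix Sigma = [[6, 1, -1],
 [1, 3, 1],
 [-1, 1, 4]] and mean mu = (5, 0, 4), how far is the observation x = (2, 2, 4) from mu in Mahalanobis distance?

Step 1 — centre the observation: (x - mu) = (-3, 2, 0).

Step 2 — invert Sigma (cofactor / det for 3×3, or solve directly):
  Sigma^{-1} = [[0.193, -0.0877, 0.0702],
 [-0.0877, 0.4035, -0.1228],
 [0.0702, -0.1228, 0.2982]].

Step 3 — form the quadratic (x - mu)^T · Sigma^{-1} · (x - mu):
  Sigma^{-1} · (x - mu) = (-0.7544, 1.0702, -0.4561).
  (x - mu)^T · [Sigma^{-1} · (x - mu)] = (-3)·(-0.7544) + (2)·(1.0702) + (0)·(-0.4561) = 4.4035.

Step 4 — take square root: d = √(4.4035) ≈ 2.0985.

d(x, mu) = √(4.4035) ≈ 2.0985


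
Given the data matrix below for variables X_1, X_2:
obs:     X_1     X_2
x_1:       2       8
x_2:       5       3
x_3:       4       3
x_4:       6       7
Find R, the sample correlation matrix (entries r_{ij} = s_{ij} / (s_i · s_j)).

Step 1 — column means:
  mean(X_1) = (2 + 5 + 4 + 6) / 4 = 17/4 = 4.25
  mean(X_2) = (8 + 3 + 3 + 7) / 4 = 21/4 = 5.25

Step 2 — sample variances and covariances s[i,j] = (1/(n-1)) · Σ_k (x_{k,i} - mean_i) · (x_{k,j} - mean_j), with n-1 = 3:
  s[X_1,X_1] = ((-2.25)·(-2.25) + (0.75)·(0.75) + (-0.25)·(-0.25) + (1.75)·(1.75)) / 3 = 8.75/3 = 2.9167
  s[X_1,X_2] = ((-2.25)·(2.75) + (0.75)·(-2.25) + (-0.25)·(-2.25) + (1.75)·(1.75)) / 3 = -4.25/3 = -1.4167
  s[X_2,X_2] = ((2.75)·(2.75) + (-2.25)·(-2.25) + (-2.25)·(-2.25) + (1.75)·(1.75)) / 3 = 20.75/3 = 6.9167
  Sample standard deviations s_i = √(s[i,i]):
  s(X_1) = √(2.9167) = 1.7078
  s(X_2) = √(6.9167) = 2.63

Step 3 — r_{ij} = s_{ij} / (s_i · s_j):
  r[X_1,X_1] = 1 (diagonal).
  r[X_1,X_2] = -1.4167 / (1.7078 · 2.63) = -1.4167 / 4.4915 = -0.3154
  r[X_2,X_2] = 1 (diagonal).

R is symmetric with unit diagonal. Assembling:

R = [[1, -0.3154],
 [-0.3154, 1]]


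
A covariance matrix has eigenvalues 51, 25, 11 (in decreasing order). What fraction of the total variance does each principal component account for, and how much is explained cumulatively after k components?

Step 1 — total variance = trace(Sigma) = Σ λ_i = 51 + 25 + 11 = 87.

Step 2 — fraction explained by component i = λ_i / Σ λ:
  PC1: 51/87 = 0.5862
  PC2: 25/87 = 0.2874
  PC3: 11/87 = 0.1264

Step 3 — cumulative fraction after k components = (λ_1 + ... + λ_k) / Σ λ:
  k = 1: 51/87 = 0.5862
  k = 2: (51 + 25)/87 = 76/87 = 0.8736
  k = 3: (51 + 25 + 11)/87 = 87/87 = 1

Summary (fraction, with percent):

explained: PC1 0.5862 (58.62%), PC2 0.2874 (28.74%), PC3 0.1264 (12.64%);  cumulative: 0.5862, 0.8736, 1


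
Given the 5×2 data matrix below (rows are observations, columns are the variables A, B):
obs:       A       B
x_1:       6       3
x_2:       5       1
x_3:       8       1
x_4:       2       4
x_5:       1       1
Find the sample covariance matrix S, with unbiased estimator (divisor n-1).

Step 1 — column means:
  mean(A) = (6 + 5 + 8 + 2 + 1) / 5 = 22/5 = 4.4
  mean(B) = (3 + 1 + 1 + 4 + 1) / 5 = 10/5 = 2

Step 2 — sample covariance S[i,j] = (1/(n-1)) · Σ_k (x_{k,i} - mean_i) · (x_{k,j} - mean_j), with n-1 = 4.
  S[A,A] = ((1.6)·(1.6) + (0.6)·(0.6) + (3.6)·(3.6) + (-2.4)·(-2.4) + (-3.4)·(-3.4)) / 4 = 33.2/4 = 8.3
  S[A,B] = ((1.6)·(1) + (0.6)·(-1) + (3.6)·(-1) + (-2.4)·(2) + (-3.4)·(-1)) / 4 = -4/4 = -1
  S[B,B] = ((1)·(1) + (-1)·(-1) + (-1)·(-1) + (2)·(2) + (-1)·(-1)) / 4 = 8/4 = 2

S is symmetric (S[j,i] = S[i,j]). Assembling:

S = [[8.3, -1],
 [-1, 2]]


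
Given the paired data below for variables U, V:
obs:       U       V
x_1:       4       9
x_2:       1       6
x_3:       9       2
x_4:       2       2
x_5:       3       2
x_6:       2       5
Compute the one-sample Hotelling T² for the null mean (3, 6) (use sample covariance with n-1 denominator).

Step 1 — sample mean vector:
  mean(U) = (4 + 1 + 9 + 2 + 3 + 2) / 6 = 21/6 = 3.5
  mean(V) = (9 + 6 + 2 + 2 + 2 + 5) / 6 = 26/6 = 4.3333
  x̄ = (3.5, 4.3333),  deviation x̄ - mu_0 = (3.5, 4.3333) - (3, 6) = (0.5, -1.6667).

Step 2 — sample covariance matrix, S[i,j] = (1/(n-1)) · Σ_k (x_{k,i} - mean_i) · (x_{k,j} - mean_j), divisor n-1 = 5:
  S[U,U] = ((0.5)·(0.5) + (-2.5)·(-2.5) + (5.5)·(5.5) + (-1.5)·(-1.5) + (-0.5)·(-0.5) + (-1.5)·(-1.5)) / 5 = 41.5/5 = 8.3
  S[U,V] = ((0.5)·(4.6667) + (-2.5)·(1.6667) + (5.5)·(-2.3333) + (-1.5)·(-2.3333) + (-0.5)·(-2.3333) + (-1.5)·(0.6667)) / 5 = -11/5 = -2.2
  S[V,V] = ((4.6667)·(4.6667) + (1.6667)·(1.6667) + (-2.3333)·(-2.3333) + (-2.3333)·(-2.3333) + (-2.3333)·(-2.3333) + (0.6667)·(0.6667)) / 5 = 41.3333/5 = 8.2667
  S = [[8.3, -2.2],
 [-2.2, 8.2667]].

Step 3 — invert S. det(S) = 8.3·8.2667 - (-2.2)² = 63.7733.
  S^{-1} = (1/det) · [[d, -b], [-b, a]] = [[0.1296, 0.0345],
 [0.0345, 0.1301]].

Step 4 — quadratic form (x̄ - mu_0)^T · S^{-1} · (x̄ - mu_0):
  S^{-1} · (x̄ - mu_0) = (0.0073, -0.1997),
  (x̄ - mu_0)^T · [...] = (0.5)·(0.0073) + (-1.6667)·(-0.1997) = 0.3364.

Step 5 — scale by n: T² = 6 · 0.3364 = 2.0186.

T² ≈ 2.0186


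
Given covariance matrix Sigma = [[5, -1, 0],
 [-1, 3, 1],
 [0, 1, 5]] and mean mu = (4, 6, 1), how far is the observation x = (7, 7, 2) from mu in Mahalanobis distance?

Step 1 — centre the observation: (x - mu) = (3, 1, 1).

Step 2 — invert Sigma (cofactor / det for 3×3, or solve directly):
  Sigma^{-1} = [[0.2154, 0.0769, -0.0154],
 [0.0769, 0.3846, -0.0769],
 [-0.0154, -0.0769, 0.2154]].

Step 3 — form the quadratic (x - mu)^T · Sigma^{-1} · (x - mu):
  Sigma^{-1} · (x - mu) = (0.7077, 0.5385, 0.0923).
  (x - mu)^T · [Sigma^{-1} · (x - mu)] = (3)·(0.7077) + (1)·(0.5385) + (1)·(0.0923) = 2.7538.

Step 4 — take square root: d = √(2.7538) ≈ 1.6595.

d(x, mu) = √(2.7538) ≈ 1.6595


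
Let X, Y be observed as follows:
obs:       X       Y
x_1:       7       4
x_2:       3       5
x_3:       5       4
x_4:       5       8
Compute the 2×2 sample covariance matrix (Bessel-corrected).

Step 1 — column means:
  mean(X) = (7 + 3 + 5 + 5) / 4 = 20/4 = 5
  mean(Y) = (4 + 5 + 4 + 8) / 4 = 21/4 = 5.25

Step 2 — sample covariance S[i,j] = (1/(n-1)) · Σ_k (x_{k,i} - mean_i) · (x_{k,j} - mean_j), with n-1 = 3.
  S[X,X] = ((2)·(2) + (-2)·(-2) + (0)·(0) + (0)·(0)) / 3 = 8/3 = 2.6667
  S[X,Y] = ((2)·(-1.25) + (-2)·(-0.25) + (0)·(-1.25) + (0)·(2.75)) / 3 = -2/3 = -0.6667
  S[Y,Y] = ((-1.25)·(-1.25) + (-0.25)·(-0.25) + (-1.25)·(-1.25) + (2.75)·(2.75)) / 3 = 10.75/3 = 3.5833

S is symmetric (S[j,i] = S[i,j]). Assembling:

S = [[2.6667, -0.6667],
 [-0.6667, 3.5833]]


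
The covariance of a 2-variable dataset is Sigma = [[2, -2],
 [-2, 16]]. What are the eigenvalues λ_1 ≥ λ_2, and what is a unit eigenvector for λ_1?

Step 1 — characteristic polynomial of 2×2 Sigma:
  det(Sigma - λI) = λ² - trace · λ + det = 0.
  trace = 2 + 16 = 18, det = 2·16 - (-2)² = 28.
Step 2 — discriminant:
  Δ = trace² - 4·det = 324 - 112 = 212.
Step 3 — eigenvalues:
  λ = (trace ± √Δ)/2 = (18 ± 14.5602)/2,
  λ_1 = 16.2801,  λ_2 = 1.7199.

Step 4 — unit eigenvector for λ_1: solve (Sigma - λ_1 I)v = 0. First row:
  (2 - 16.2801)·v_x + (-2)·v_y = 0, i.e. (-14.2801)·v_x + (-2)·v_y = 0,
  so v ∝ (b, λ_1 - a) = (-2, 14.2801); multiply by -1 so the first entry is positive: u = (2, -14.2801).
  ||u|| = √((2)² + (-14.2801)²) = √(207.9215) ≈ 14.4195,
  v_1 = u/||u|| ≈ (0.1387, -0.9903) (||v_1|| = 1).

λ_1 = 16.2801,  λ_2 = 1.7199;  v_1 ≈ (0.1387, -0.9903)


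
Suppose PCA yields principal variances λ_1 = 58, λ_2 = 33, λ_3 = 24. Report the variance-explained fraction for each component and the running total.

Step 1 — total variance = trace(Sigma) = Σ λ_i = 58 + 33 + 24 = 115.

Step 2 — fraction explained by component i = λ_i / Σ λ:
  PC1: 58/115 = 0.5043
  PC2: 33/115 = 0.287
  PC3: 24/115 = 0.2087

Step 3 — cumulative fraction after k components = (λ_1 + ... + λ_k) / Σ λ:
  k = 1: 58/115 = 0.5043
  k = 2: (58 + 33)/115 = 91/115 = 0.7913
  k = 3: (58 + 33 + 24)/115 = 115/115 = 1

Summary (fraction, with percent):

explained: PC1 0.5043 (50.43%), PC2 0.287 (28.7%), PC3 0.2087 (20.87%);  cumulative: 0.5043, 0.7913, 1


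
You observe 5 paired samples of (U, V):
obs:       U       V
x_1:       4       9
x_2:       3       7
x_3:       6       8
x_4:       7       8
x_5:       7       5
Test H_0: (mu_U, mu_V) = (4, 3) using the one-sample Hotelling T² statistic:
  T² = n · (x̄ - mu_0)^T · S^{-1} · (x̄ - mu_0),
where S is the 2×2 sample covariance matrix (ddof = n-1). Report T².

Step 1 — sample mean vector:
  mean(U) = (4 + 3 + 6 + 7 + 7) / 5 = 27/5 = 5.4
  mean(V) = (9 + 7 + 8 + 8 + 5) / 5 = 37/5 = 7.4
  x̄ = (5.4, 7.4),  deviation x̄ - mu_0 = (5.4, 7.4) - (4, 3) = (1.4, 4.4).

Step 2 — sample covariance matrix, S[i,j] = (1/(n-1)) · Σ_k (x_{k,i} - mean_i) · (x_{k,j} - mean_j), divisor n-1 = 4:
  S[U,U] = ((-1.4)·(-1.4) + (-2.4)·(-2.4) + (0.6)·(0.6) + (1.6)·(1.6) + (1.6)·(1.6)) / 4 = 13.2/4 = 3.3
  S[U,V] = ((-1.4)·(1.6) + (-2.4)·(-0.4) + (0.6)·(0.6) + (1.6)·(0.6) + (1.6)·(-2.4)) / 4 = -3.8/4 = -0.95
  S[V,V] = ((1.6)·(1.6) + (-0.4)·(-0.4) + (0.6)·(0.6) + (0.6)·(0.6) + (-2.4)·(-2.4)) / 4 = 9.2/4 = 2.3
  S = [[3.3, -0.95],
 [-0.95, 2.3]].

Step 3 — invert S. det(S) = 3.3·2.3 - (-0.95)² = 6.6875.
  S^{-1} = (1/det) · [[d, -b], [-b, a]] = [[0.3439, 0.1421],
 [0.1421, 0.4935]].

Step 4 — quadratic form (x̄ - mu_0)^T · S^{-1} · (x̄ - mu_0):
  S^{-1} · (x̄ - mu_0) = (1.1065, 2.3701),
  (x̄ - mu_0)^T · [...] = (1.4)·(1.1065) + (4.4)·(2.3701) = 11.9776.

Step 5 — scale by n: T² = 5 · 11.9776 = 59.8879.

T² ≈ 59.8879


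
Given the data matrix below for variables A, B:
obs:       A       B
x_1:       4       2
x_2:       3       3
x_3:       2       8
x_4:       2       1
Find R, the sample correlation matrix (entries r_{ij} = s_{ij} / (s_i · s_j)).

Step 1 — column means:
  mean(A) = (4 + 3 + 2 + 2) / 4 = 11/4 = 2.75
  mean(B) = (2 + 3 + 8 + 1) / 4 = 14/4 = 3.5

Step 2 — sample variances and covariances s[i,j] = (1/(n-1)) · Σ_k (x_{k,i} - mean_i) · (x_{k,j} - mean_j), with n-1 = 3:
  s[A,A] = ((1.25)·(1.25) + (0.25)·(0.25) + (-0.75)·(-0.75) + (-0.75)·(-0.75)) / 3 = 2.75/3 = 0.9167
  s[A,B] = ((1.25)·(-1.5) + (0.25)·(-0.5) + (-0.75)·(4.5) + (-0.75)·(-2.5)) / 3 = -3.5/3 = -1.1667
  s[B,B] = ((-1.5)·(-1.5) + (-0.5)·(-0.5) + (4.5)·(4.5) + (-2.5)·(-2.5)) / 3 = 29/3 = 9.6667
  Sample standard deviations s_i = √(s[i,i]):
  s(A) = √(0.9167) = 0.9574
  s(B) = √(9.6667) = 3.1091

Step 3 — r_{ij} = s_{ij} / (s_i · s_j):
  r[A,A] = 1 (diagonal).
  r[A,B] = -1.1667 / (0.9574 · 3.1091) = -1.1667 / 2.9768 = -0.3919
  r[B,B] = 1 (diagonal).

R is symmetric with unit diagonal. Assembling:

R = [[1, -0.3919],
 [-0.3919, 1]]


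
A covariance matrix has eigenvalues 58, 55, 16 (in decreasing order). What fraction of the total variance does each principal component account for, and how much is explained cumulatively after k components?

Step 1 — total variance = trace(Sigma) = Σ λ_i = 58 + 55 + 16 = 129.

Step 2 — fraction explained by component i = λ_i / Σ λ:
  PC1: 58/129 = 0.4496
  PC2: 55/129 = 0.4264
  PC3: 16/129 = 0.124

Step 3 — cumulative fraction after k components = (λ_1 + ... + λ_k) / Σ λ:
  k = 1: 58/129 = 0.4496
  k = 2: (58 + 55)/129 = 113/129 = 0.876
  k = 3: (58 + 55 + 16)/129 = 129/129 = 1

Summary (fraction, with percent):

explained: PC1 0.4496 (44.96%), PC2 0.4264 (42.64%), PC3 0.124 (12.4%);  cumulative: 0.4496, 0.876, 1


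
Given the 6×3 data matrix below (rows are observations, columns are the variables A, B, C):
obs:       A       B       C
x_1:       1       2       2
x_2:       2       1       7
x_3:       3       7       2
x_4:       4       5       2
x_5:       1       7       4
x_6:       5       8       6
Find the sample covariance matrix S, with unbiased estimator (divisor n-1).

Step 1 — column means:
  mean(A) = (1 + 2 + 3 + 4 + 1 + 5) / 6 = 16/6 = 2.6667
  mean(B) = (2 + 1 + 7 + 5 + 7 + 8) / 6 = 30/6 = 5
  mean(C) = (2 + 7 + 2 + 2 + 4 + 6) / 6 = 23/6 = 3.8333

Step 2 — sample covariance S[i,j] = (1/(n-1)) · Σ_k (x_{k,i} - mean_i) · (x_{k,j} - mean_j), with n-1 = 5.
  S[A,A] = ((-1.6667)·(-1.6667) + (-0.6667)·(-0.6667) + (0.3333)·(0.3333) + (1.3333)·(1.3333) + (-1.6667)·(-1.6667) + (2.3333)·(2.3333)) / 5 = 13.3333/5 = 2.6667
  S[A,B] = ((-1.6667)·(-3) + (-0.6667)·(-4) + (0.3333)·(2) + (1.3333)·(0) + (-1.6667)·(2) + (2.3333)·(3)) / 5 = 12/5 = 2.4
  S[A,C] = ((-1.6667)·(-1.8333) + (-0.6667)·(3.1667) + (0.3333)·(-1.8333) + (1.3333)·(-1.8333) + (-1.6667)·(0.1667) + (2.3333)·(2.1667)) / 5 = 2.6667/5 = 0.5333
  S[B,B] = ((-3)·(-3) + (-4)·(-4) + (2)·(2) + (0)·(0) + (2)·(2) + (3)·(3)) / 5 = 42/5 = 8.4
  S[B,C] = ((-3)·(-1.8333) + (-4)·(3.1667) + (2)·(-1.8333) + (0)·(-1.8333) + (2)·(0.1667) + (3)·(2.1667)) / 5 = -4/5 = -0.8
  S[C,C] = ((-1.8333)·(-1.8333) + (3.1667)·(3.1667) + (-1.8333)·(-1.8333) + (-1.8333)·(-1.8333) + (0.1667)·(0.1667) + (2.1667)·(2.1667)) / 5 = 24.8333/5 = 4.9667

S is symmetric (S[j,i] = S[i,j]). Assembling:

S = [[2.6667, 2.4, 0.5333],
 [2.4, 8.4, -0.8],
 [0.5333, -0.8, 4.9667]]


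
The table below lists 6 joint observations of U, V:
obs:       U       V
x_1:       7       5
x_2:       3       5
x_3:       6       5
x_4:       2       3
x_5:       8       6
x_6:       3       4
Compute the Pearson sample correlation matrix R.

Step 1 — column means:
  mean(U) = (7 + 3 + 6 + 2 + 8 + 3) / 6 = 29/6 = 4.8333
  mean(V) = (5 + 5 + 5 + 3 + 6 + 4) / 6 = 28/6 = 4.6667

Step 2 — sample variances and covariances s[i,j] = (1/(n-1)) · Σ_k (x_{k,i} - mean_i) · (x_{k,j} - mean_j), with n-1 = 5:
  s[U,U] = ((2.1667)·(2.1667) + (-1.8333)·(-1.8333) + (1.1667)·(1.1667) + (-2.8333)·(-2.8333) + (3.1667)·(3.1667) + (-1.8333)·(-1.8333)) / 5 = 30.8333/5 = 6.1667
  s[U,V] = ((2.1667)·(0.3333) + (-1.8333)·(0.3333) + (1.1667)·(0.3333) + (-2.8333)·(-1.6667) + (3.1667)·(1.3333) + (-1.8333)·(-0.6667)) / 5 = 10.6667/5 = 2.1333
  s[V,V] = ((0.3333)·(0.3333) + (0.3333)·(0.3333) + (0.3333)·(0.3333) + (-1.6667)·(-1.6667) + (1.3333)·(1.3333) + (-0.6667)·(-0.6667)) / 5 = 5.3333/5 = 1.0667
  Sample standard deviations s_i = √(s[i,i]):
  s(U) = √(6.1667) = 2.4833
  s(V) = √(1.0667) = 1.0328

Step 3 — r_{ij} = s_{ij} / (s_i · s_j):
  r[U,U] = 1 (diagonal).
  r[U,V] = 2.1333 / (2.4833 · 1.0328) = 2.1333 / 2.5647 = 0.8318
  r[V,V] = 1 (diagonal).

R is symmetric with unit diagonal. Assembling:

R = [[1, 0.8318],
 [0.8318, 1]]


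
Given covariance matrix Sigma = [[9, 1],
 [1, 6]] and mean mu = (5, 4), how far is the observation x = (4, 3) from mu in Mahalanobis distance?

Step 1 — centre the observation: (x - mu) = (-1, -1).

Step 2 — invert Sigma. det(Sigma) = 9·6 - (1)² = 53.
  Sigma^{-1} = (1/det) · [[d, -b], [-b, a]] = [[0.1132, -0.0189],
 [-0.0189, 0.1698]].

Step 3 — form the quadratic (x - mu)^T · Sigma^{-1} · (x - mu):
  Sigma^{-1} · (x - mu) = (-0.0943, -0.1509).
  (x - mu)^T · [Sigma^{-1} · (x - mu)] = (-1)·(-0.0943) + (-1)·(-0.1509) = 0.2453.

Step 4 — take square root: d = √(0.2453) ≈ 0.4953.

d(x, mu) = √(0.2453) ≈ 0.4953


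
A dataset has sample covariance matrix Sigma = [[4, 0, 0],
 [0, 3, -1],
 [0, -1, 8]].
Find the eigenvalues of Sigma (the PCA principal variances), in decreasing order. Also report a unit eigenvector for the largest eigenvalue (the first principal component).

Step 1 — characteristic polynomial p(λ) = det(λI - Sigma) = λ³ - tr·λ² + c_1·λ - det, where tr = trace, c_1 = sum of the principal 2×2 minors, det = det(Sigma):
  tr = 4 + 3 + 8 = 15,
  c_1 = (4·3 - (0)²) + (4·8 - (0)²) + (3·8 - (-1)²) = 12 + 32 + 23 = 67,
  det = 4·(3·8 - (-1)²) - (0)·((0)·8 - (-1)·(0)) + (0)·((0)·(-1) - 3·(0)) = 4·(23) - (0)·(0) + (0)·(0) = 92.
  So p(λ) = λ³ - 15λ² + 67λ - 92.
Step 2 — look for an integer root (rational root theorem: any rational root is an integer divisor of 92). Testing λ = 4:
  p(4) = 64 - 240 + 268 - 92 = 0  ✓
  Dividing out (λ - 4): p(λ) = (λ - 4)(λ² - 11λ + 23).
Step 3 — remaining eigenvalues from the quadratic λ² - 11λ + 23 = 0:
  Δ = 11² - 4·23 = 121 - 92 = 29,  λ = (11 ± √29)/2 = (11 ± 5.3852)/2 ≈ 8.1926 or 2.8074.
  Sorted: λ_1 = 8.1926,  λ_2 = 4,  λ_3 = 2.8074  (check: sum = 15 = tr ✓).

Step 4 — unit eigenvector for λ_1 ≈ 8.1926: v spans the null space of (Sigma - λ_1 I), whose rows are
  r_1 = (-4.1926, 0, 0),  r_2 = (0, -5.1926, -1),  r_3 = (0, -1, -0.1926).
  v is orthogonal to every row, so take v ∝ r_1 × r_2 = ((0)·(-1) - (0)·(-5.1926), (0)·(0) - (-4.1926)·(-1), (-4.1926)·(-5.1926) - (0)·(0)) ≈ (0, -4.1926, 21.7703).
  Rescale (multiply by -1 so the first nonzero entry is positive): u = (0, 4.1926, -21.7703).
  ||u|| = √((0)² + (4.1926)² + (-21.7703)²) = √(491.525) ≈ 22.1704,  v_1 = u/||u|| ≈ (0, 0.1891, -0.982) (||v_1|| = 1).

λ_1 = 8.1926,  λ_2 = 4,  λ_3 = 2.8074;  v_1 ≈ (0, 0.1891, -0.982)


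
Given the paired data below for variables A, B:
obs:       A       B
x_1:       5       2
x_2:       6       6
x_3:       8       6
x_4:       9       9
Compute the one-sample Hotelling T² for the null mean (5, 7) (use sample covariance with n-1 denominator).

Step 1 — sample mean vector:
  mean(A) = (5 + 6 + 8 + 9) / 4 = 28/4 = 7
  mean(B) = (2 + 6 + 6 + 9) / 4 = 23/4 = 5.75
  x̄ = (7, 5.75),  deviation x̄ - mu_0 = (7, 5.75) - (5, 7) = (2, -1.25).

Step 2 — sample covariance matrix, S[i,j] = (1/(n-1)) · Σ_k (x_{k,i} - mean_i) · (x_{k,j} - mean_j), divisor n-1 = 3:
  S[A,A] = ((-2)·(-2) + (-1)·(-1) + (1)·(1) + (2)·(2)) / 3 = 10/3 = 3.3333
  S[A,B] = ((-2)·(-3.75) + (-1)·(0.25) + (1)·(0.25) + (2)·(3.25)) / 3 = 14/3 = 4.6667
  S[B,B] = ((-3.75)·(-3.75) + (0.25)·(0.25) + (0.25)·(0.25) + (3.25)·(3.25)) / 3 = 24.75/3 = 8.25
  S = [[3.3333, 4.6667],
 [4.6667, 8.25]].

Step 3 — invert S. det(S) = 3.3333·8.25 - (4.6667)² = 5.7222.
  S^{-1} = (1/det) · [[d, -b], [-b, a]] = [[1.4417, -0.8155],
 [-0.8155, 0.5825]].

Step 4 — quadratic form (x̄ - mu_0)^T · S^{-1} · (x̄ - mu_0):
  S^{-1} · (x̄ - mu_0) = (3.9029, -2.3592),
  (x̄ - mu_0)^T · [...] = (2)·(3.9029) + (-1.25)·(-2.3592) = 10.7549.

Step 5 — scale by n: T² = 4 · 10.7549 = 43.0194.

T² ≈ 43.0194


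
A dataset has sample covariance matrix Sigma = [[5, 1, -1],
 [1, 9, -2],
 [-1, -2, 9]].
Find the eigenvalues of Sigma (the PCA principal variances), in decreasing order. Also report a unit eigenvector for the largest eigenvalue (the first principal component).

Step 1 — characteristic polynomial p(λ) = det(λI - Sigma) = λ³ - tr·λ² + c_1·λ - det, where tr = trace, c_1 = sum of the principal 2×2 minors, det = det(Sigma):
  tr = 5 + 9 + 9 = 23,
  c_1 = (5·9 - (1)²) + (5·9 - (-1)²) + (9·9 - (-2)²) = 44 + 44 + 77 = 165,
  det = 5·(9·9 - (-2)²) - (1)·((1)·9 - (-2)·(-1)) + (-1)·((1)·(-2) - 9·(-1)) = 5·(77) - (1)·(7) + (-1)·(7) = 371.
  So p(λ) = λ³ - 23λ² + 165λ - 371.
Step 2 — look for an integer root (rational root theorem: any rational root is an integer divisor of 371). Testing λ = 7:
  p(7) = 343 - 1127 + 1155 - 371 = 0  ✓
  Dividing out (λ - 7): p(λ) = (λ - 7)(λ² - 16λ + 53).
Step 3 — remaining eigenvalues from the quadratic λ² - 16λ + 53 = 0:
  Δ = 16² - 4·53 = 256 - 212 = 44,  λ = (16 ± √44)/2 = (16 ± 6.6332)/2 ≈ 11.3166 or 4.6834.
  Sorted: λ_1 = 11.3166,  λ_2 = 7,  λ_3 = 4.6834  (check: sum = 23 = tr ✓).

Step 4 — unit eigenvector for λ_1 ≈ 11.3166: v spans the null space of (Sigma - λ_1 I), whose rows are
  r_1 = (-6.3166, 1, -1),  r_2 = (1, -2.3166, -2),  r_3 = (-1, -2, -2.3166).
  v is orthogonal to every row, so take v ∝ r_1 × r_2 = ((1)·(-2) - (-1)·(-2.3166), (-1)·(1) - (-6.3166)·(-2), (-6.3166)·(-2.3166) - (1)·(1)) ≈ (-4.3166, -13.6332, 13.6332).
  Rescale (multiply by -1 so the first nonzero entry is positive): u = (4.3166, 13.6332, -13.6332).
  ||u|| = √((4.3166)² + (13.6332)² + (-13.6332)²) = √(390.3642) ≈ 19.7576,  v_1 = u/||u|| ≈ (0.2185, 0.69, -0.69) (||v_1|| = 1).

λ_1 = 11.3166,  λ_2 = 7,  λ_3 = 4.6834;  v_1 ≈ (0.2185, 0.69, -0.69)
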